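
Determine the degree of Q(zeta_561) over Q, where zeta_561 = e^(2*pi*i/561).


The degree equals Euler's totient phi(561).
561 = 3 * 11 * 17
phi(561) = 320

320


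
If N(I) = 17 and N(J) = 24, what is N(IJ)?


N(IJ) = N(I) * N(J)
= 17 * 24
= 408

408


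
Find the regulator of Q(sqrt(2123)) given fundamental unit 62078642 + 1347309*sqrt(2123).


epsilon = 62078642 + 1347309*sqrt(2123)
= 1.2416e+08
R = ln(1.2416e+08)
= 18.6371

18.6371


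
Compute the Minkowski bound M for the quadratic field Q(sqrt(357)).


d = 357, d mod 4 = 1, so disc(K) = d = 357; |disc(K)| = 357
Real quadratic field, so n = 2, s = r2 = 0, r1 = 2
M = (n!/n^n) * (4/pi)^s * sqrt(|disc(K)|) = (2!/2^2) * (4/pi)^0 * sqrt(357)
= 0.5 * 1.000000 * 18.894444
= 9.4472

9.4472


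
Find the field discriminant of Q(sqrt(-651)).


For K = Q(sqrt(d)) with d squarefree: disc(K) = d if d = 1 mod 4, and disc(K) = 4d if d = 2 or 3 mod 4.
Here d = -651, and d mod 4 = 1.
d = 1 mod 4 (O_K = Z[(1+sqrt(d))/2]), so disc(K) = d = -651

-651


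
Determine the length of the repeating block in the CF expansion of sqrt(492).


Run the CF algorithm for sqrt(492).
a_0 = floor(sqrt(492)) = 22; set m_0=0, q_0=1.
Recurrence: m' = q*a - m,  q' = (d - m'^2)/q,  a' = floor((a_0 + m')/q').
  step 1: m=22, q=8, a=5
  step 2: m=18, q=21, a=1
  step 3: m=3, q=23, a=1
  step 4: m=20, q=4, a=10
  step 5: m=20, q=23, a=1
  step 6: m=3, q=21, a=1
  step 7: m=18, q=8, a=5
  step 8: m=22, q=1, a=44
a_8 = 2*a_0 = 44, so the period closes here.
sqrt(492) = [22; 5, 1, 1, 10, 1, 1, 5, 44]
Period length = 8

8


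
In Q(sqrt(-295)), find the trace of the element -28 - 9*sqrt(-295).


Tr(a + b*sqrt(d)) = (a + b*sqrt(d)) + (a - b*sqrt(d)) = 2a
= 2 * (-28)
= -56

-56


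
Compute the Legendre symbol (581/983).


p = 983 is prime, so compute (581/983) with the reciprocity algorithm (Jacobi-symbol steps: pull out 2s via (2/n), flip via reciprocity, reduce):
  reciprocity: (581/983) -> +(983/581)
  reduce: (402/581)
  pull out 2: (2/581) = -1  (since 581 mod 8 = 5)
  reciprocity: (201/581) -> +(581/201)
  reduce: (179/201)
  reciprocity: (179/201) -> +(201/179)
  reduce: (22/179)
  pull out 2: (2/179) = -1  (since 179 mod 8 = 3)
  reciprocity: (11/179) -> -(179/11)
  reduce: (3/11)
  reciprocity: (3/11) -> -(11/3)
  reduce: (2/3)
  pull out 2: (2/3) = -1  (since 3 mod 8 = 3)
  (1/3) = 1
Product of signs = -1
(581/983) = -1

-1


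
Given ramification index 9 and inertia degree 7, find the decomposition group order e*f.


|D_P| = e * f
= 9 * 7
= 63

63


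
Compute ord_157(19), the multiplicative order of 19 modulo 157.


We want ord_157(19), the smallest k >= 1 with 19^k = 1 mod 157.
n = 157 = 157, phi(157) = 156; the order divides phi(n).
Divisors of 156: 1, 2, 3, 4, 6, 12, 13, 26, 39, 52, 78, 156
Repeated squaring mod 157: 19^1 = 19, 19^2 = 47, 19^4 = 11, 19^8 = 121, 19^16 = 40, 19^32 = 30, 19^64 = 115, 19^128 = 37
Test divisors in increasing order:
  k=1: 19^1 = 19 mod 157
  k=2: 19^2 = 47 mod 157
  k=3: 19^3 = 47 * 19 = 108 mod 157
  k=4: 19^4 = 11 mod 157
  k=6: 19^6 = 11 * 47 = 46 mod 157
  k=12: 19^12 = 121 * 11 = 75 mod 157
  k=13: 19^13 = 121 * 11 * 19 = 12 mod 157
  k=26: 19^26 = 40 * 121 * 47 = 144 mod 157
  k=39: 19^39 = 30 * 11 * 47 * 19 = 1 mod 157  <- first divisor giving 1
Order = 39

39


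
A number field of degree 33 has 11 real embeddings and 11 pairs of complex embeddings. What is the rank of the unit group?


By Dirichlet's unit theorem:
rank = r1 + r2 - 1
= 11 + 11 - 1
= 21

21


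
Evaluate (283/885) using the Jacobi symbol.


Compute (283/885) via quadratic reciprocity:
  reciprocity: (283/885) -> +(885/283)
  reduce: (36/283)
  pull out 2: (2/283) = -1  (since 283 mod 8 = 3)
  pull out 2: (2/283) = -1  (since 283 mod 8 = 3)
  reciprocity: (9/283) -> +(283/9)
  reduce: (4/9)
  pull out 2: (2/9) = +1  (since 9 mod 8 = 1)
  pull out 2: (2/9) = +1  (since 9 mod 8 = 1)
  (1/9) = 1
Product of signs = 1

1


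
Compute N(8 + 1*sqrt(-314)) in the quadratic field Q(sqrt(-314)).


N(a + b*sqrt(d)) = a^2 - d*b^2
= (8)^2 - (-314)*(1)^2
= 64 + 314
= 378

378


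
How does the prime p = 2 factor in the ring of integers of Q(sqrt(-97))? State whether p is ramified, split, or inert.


K = Q(sqrt(-97)). Since d mod 4 = 3, disc(K) = -388.
Check p | disc: -388 mod 2 = 0.
p divides disc, so p ramifies: (p) = P^2 with e=2, f=1, g=1.
Therefore p is ramified.

ramified


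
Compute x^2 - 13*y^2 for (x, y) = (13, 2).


x^2 - d*y^2
= 13^2 - 13*2^2
= 169 - 52
= 117

117


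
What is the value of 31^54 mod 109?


p = 109 is prime and the exponent is (p-1)/2 = 54, so by Euler's criterion 31^54 = (31/109) = +1 or -1 mod 109.
Compute by square-and-multiply:
  54 = 32 + 16 + 4 + 2 (binary 110110)
  Repeated squaring mod 109: 31^1 = 31, 31^2 = 89, 31^4 = 73, 31^8 = 97, 31^16 = 35, 31^32 = 26
  31^54 = 31^32 * 31^16 * 31^4 * 31^2 = 26 * 35 * 73 * 89 mod 109
    26 * 35 = 910 = 38 mod 109
    38 * 73 = 2774 = 49 mod 109
    49 * 89 = 4361 = 1 mod 109
  31^54 = 1 mod 109
Result 1: 31 is a quadratic residue mod 109.
31^54 mod 109 = 1

1


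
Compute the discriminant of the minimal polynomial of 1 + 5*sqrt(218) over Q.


The element 1 + 5*sqrt(218) has minimal polynomial:
x^2 - 2*x - 5449
Discriminant = (-2)^2 - 4*(-5449)
= 4 + 21796
= 21800

21800


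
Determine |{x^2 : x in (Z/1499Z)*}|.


For prime p, the number of non-zero quadratic residues is (p-1)/2.
= (1499-1)/2
= 749

749


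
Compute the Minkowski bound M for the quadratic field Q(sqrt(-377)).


d = -377, d mod 4 = 3, so disc(K) = 4d = -1508; |disc(K)| = 1508
Imaginary quadratic field, so n = 2, s = r2 = 1, r1 = 0
M = (n!/n^n) * (4/pi)^s * sqrt(|disc(K)|) = (2!/2^2) * (4/pi)^1 * sqrt(1508)
= 0.5 * 1.273240 * 38.832976
= 24.7218

24.7218


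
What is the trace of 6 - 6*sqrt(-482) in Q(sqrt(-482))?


Tr(a + b*sqrt(d)) = (a + b*sqrt(d)) + (a - b*sqrt(d)) = 2a
= 2 * (6)
= 12

12


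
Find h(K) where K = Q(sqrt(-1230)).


K = Q(sqrt(-1230)). d mod 4 = 2, so D = disc(K) = 4d = -4920
h(K) equals the number of primitive reduced positive-definite forms (a, b, c) = a*x^2 + b*x*y + c*y^2 with b^2 - 4ac = D,
where reduced means |b| <= a <= c, with b >= 0 whenever |b| = a or a = c, and primitive means gcd(a, b, c) = 1.
Reduced forces 3a^2 <= |D| = 4920, so 1 <= a <= 40; b must have the parity of D, and c = (b^2 - D)/(4a) must be an integer >= a.
Enumerate a = 1..40, b in [-a, a]:
  a=1: (1, 0, 1230)  [1]
  a=2: (2, 0, 615)  [1]
  a=3: (3, 0, 410)  [1]
  a=4: none
  a=5: (5, 0, 246)  [1]
  a=6: (6, 0, 205)  [1]
  a=7: (7, -6, 177), (7, 6, 177)  [2]
  a=8..9: none
  a=10: (10, 0, 123)  [1]
  a=11..13: none
  a=14: (14, -8, 89), (14, 8, 89)  [2]
  a=15: (15, 0, 82)  [1]
  a=16..18: none
  a=19: (19, -18, 69), (19, 18, 69)  [2]
  a=20: none
  a=21: (21, -6, 59), (21, 6, 59)  [2]
  a=22: none
  a=23: (23, -18, 57), (23, 18, 57)  [2]
  a=24..29: none
  a=30: (30, 0, 41)  [1]
  a=31: (31, -28, 46), (31, 28, 46)  [2]
  a=32..34: none
  a=35: (35, -20, 38), (35, 20, 38)  [2]
  a=36: none
  a=37: (37, -36, 42), (37, 36, 42)  [2]
  a=38..40: none
Total reduced forms: 1 + 1 + 1 + 1 + 1 + 2 + 1 + 2 + 1 + 2 + 2 + 2 + 1 + 2 + 2 + 2 = 24
h = 24

24


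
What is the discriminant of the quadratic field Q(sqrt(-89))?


For K = Q(sqrt(d)) with d squarefree: disc(K) = d if d = 1 mod 4, and disc(K) = 4d if d = 2 or 3 mod 4.
Here d = -89, and d mod 4 = 3.
d = 3 mod 4, not 1 (O_K = Z[sqrt(d)]), so disc(K) = 4d = 4 * (-89) = -356

-356


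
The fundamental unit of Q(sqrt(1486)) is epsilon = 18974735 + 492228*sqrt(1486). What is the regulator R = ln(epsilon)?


epsilon = 18974735 + 492228*sqrt(1486)
= 3.7949e+07
R = ln(3.7949e+07)
= 17.4518

17.4518


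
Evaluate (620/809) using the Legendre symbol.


p = 809 is prime, so compute (620/809) with the reciprocity algorithm (Jacobi-symbol steps: pull out 2s via (2/n), flip via reciprocity, reduce):
  pull out 2: (2/809) = +1  (since 809 mod 8 = 1)
  pull out 2: (2/809) = +1  (since 809 mod 8 = 1)
  reciprocity: (155/809) -> +(809/155)
  reduce: (34/155)
  pull out 2: (2/155) = -1  (since 155 mod 8 = 3)
  reciprocity: (17/155) -> +(155/17)
  reduce: (2/17)
  pull out 2: (2/17) = +1  (since 17 mod 8 = 1)
  (1/17) = 1
Product of signs = -1
(620/809) = -1

-1


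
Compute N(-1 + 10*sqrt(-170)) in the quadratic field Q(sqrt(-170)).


N(a + b*sqrt(d)) = a^2 - d*b^2
= (-1)^2 - (-170)*(10)^2
= 1 + 17000
= 17001

17001


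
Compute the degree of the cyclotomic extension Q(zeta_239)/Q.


The degree equals Euler's totient phi(239).
239 = 239
phi(239) = 238

238


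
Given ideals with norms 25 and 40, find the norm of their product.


N(IJ) = N(I) * N(J)
= 25 * 40
= 1000

1000


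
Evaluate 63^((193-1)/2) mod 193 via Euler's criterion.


p = 193 is prime and the exponent is (p-1)/2 = 96, so by Euler's criterion 63^96 = (63/193) = +1 or -1 mod 193.
Compute by square-and-multiply:
  96 = 64 + 32 (binary 1100000)
  Repeated squaring mod 193: 63^1 = 63, 63^2 = 109, 63^4 = 108, 63^8 = 84, 63^16 = 108, 63^32 = 84, 63^64 = 108
  63^96 = 63^64 * 63^32 = 108 * 84 mod 193
    108 * 84 = 9072 = 1 mod 193
  63^96 = 1 mod 193
Result 1: 63 is a quadratic residue mod 193.
63^96 mod 193 = 1

1


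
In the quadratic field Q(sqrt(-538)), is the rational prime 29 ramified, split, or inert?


K = Q(sqrt(-538)). Since d mod 4 = 2, disc(K) = -2152.
Check p | disc: -2152 mod 29 = 23.
p does not divide disc. Compute Legendre symbol (d/p):
13^((29-1)/2) mod 29 = 1
(d/p) = 1, so p splits: (p) = P*P' with e=1, f=1, g=2.
Therefore p is split.

split


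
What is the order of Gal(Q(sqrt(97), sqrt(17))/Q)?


The 2 square roots of distinct primes are multiplicatively independent over Q,
so [K:Q] = 2^2 and Gal(K/Q) is isomorphic to (Z/2Z)^2.
|Gal| = 2^2 = 4

4


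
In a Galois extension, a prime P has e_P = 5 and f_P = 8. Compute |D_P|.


|D_P| = e * f
= 5 * 8
= 40

40


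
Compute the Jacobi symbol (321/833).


Compute (321/833) via quadratic reciprocity:
  reciprocity: (321/833) -> +(833/321)
  reduce: (191/321)
  reciprocity: (191/321) -> +(321/191)
  reduce: (130/191)
  pull out 2: (2/191) = +1  (since 191 mod 8 = 7)
  reciprocity: (65/191) -> +(191/65)
  reduce: (61/65)
  reciprocity: (61/65) -> +(65/61)
  reduce: (4/61)
  pull out 2: (2/61) = -1  (since 61 mod 8 = 5)
  pull out 2: (2/61) = -1  (since 61 mod 8 = 5)
  (1/61) = 1
Product of signs = 1

1


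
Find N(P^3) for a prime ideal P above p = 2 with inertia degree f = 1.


N(P^a) = p^(a*f)
= 2^(3*1)
= 2^3
= 8

8


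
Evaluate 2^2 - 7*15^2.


x^2 - d*y^2
= 2^2 - 7*15^2
= 4 - 1575
= -1571

-1571


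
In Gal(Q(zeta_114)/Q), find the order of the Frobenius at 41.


The Frobenius at p in Gal(Q(zeta_n)/Q) = (Z/nZ)* is the class of p, so its order is ord_114(41), the smallest k >= 1 with 41^k = 1 mod 114.
n = 114 = 2 * 3 * 19, phi(114) = 36; the order divides phi(n).
Divisors of 36: 1, 2, 3, 4, 6, 9, 12, 18, 36
Repeated squaring mod 114: 41^1 = 41, 41^2 = 85, 41^4 = 43, 41^8 = 25, 41^16 = 55, 41^32 = 61
Test divisors in increasing order:
  k=1: 41^1 = 41 mod 114
  k=2: 41^2 = 85 mod 114
  k=3: 41^3 = 85 * 41 = 65 mod 114
  k=4: 41^4 = 43 mod 114
  k=6: 41^6 = 43 * 85 = 7 mod 114
  k=9: 41^9 = 25 * 41 = 113 mod 114
  k=12: 41^12 = 25 * 43 = 49 mod 114
  k=18: 41^18 = 55 * 85 = 1 mod 114  <- first divisor giving 1
Order = 18

18


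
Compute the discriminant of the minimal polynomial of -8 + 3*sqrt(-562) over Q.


The element -8 + 3*sqrt(-562) has minimal polynomial:
x^2 + 16*x + 5122
Discriminant = (16)^2 - 4*(5122)
= 256 - 20488
= -20232

-20232


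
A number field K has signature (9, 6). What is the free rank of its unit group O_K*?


By Dirichlet's unit theorem:
rank = r1 + r2 - 1
= 9 + 6 - 1
= 14

14


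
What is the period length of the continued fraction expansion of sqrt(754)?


Run the CF algorithm for sqrt(754).
a_0 = floor(sqrt(754)) = 27; set m_0=0, q_0=1.
Recurrence: m' = q*a - m,  q' = (d - m'^2)/q,  a' = floor((a_0 + m')/q').
  step 1: m=27, q=25, a=2
  step 2: m=23, q=9, a=5
  step 3: m=22, q=30, a=1
  step 4: m=8, q=23, a=1
  step 5: m=15, q=23, a=1
  step 6: m=8, q=30, a=1
  step 7: m=22, q=9, a=5
  step 8: m=23, q=25, a=2
  step 9: m=27, q=1, a=54
a_9 = 2*a_0 = 54, so the period closes here.
sqrt(754) = [27; 2, 5, 1, 1, 1, 1, 5, 2, 54]
Period length = 9

9


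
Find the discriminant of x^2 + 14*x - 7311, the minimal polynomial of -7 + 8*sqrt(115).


The element -7 + 8*sqrt(115) has minimal polynomial:
x^2 + 14*x - 7311
Discriminant = (14)^2 - 4*(-7311)
= 196 + 29244
= 29440

29440


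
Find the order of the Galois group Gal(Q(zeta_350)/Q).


|Gal(Q(zeta_350)/Q)| = phi(350)
= 120

120


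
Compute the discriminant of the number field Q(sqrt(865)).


For K = Q(sqrt(d)) with d squarefree: disc(K) = d if d = 1 mod 4, and disc(K) = 4d if d = 2 or 3 mod 4.
Here d = 865, and d mod 4 = 1.
d = 1 mod 4 (O_K = Z[(1+sqrt(d))/2]), so disc(K) = d = 865

865


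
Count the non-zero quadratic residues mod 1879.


For prime p, the number of non-zero quadratic residues is (p-1)/2.
= (1879-1)/2
= 939

939


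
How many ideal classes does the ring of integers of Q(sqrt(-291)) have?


K = Q(sqrt(-291)). d mod 4 = 1, so D = disc(K) = d = -291
h(K) equals the number of primitive reduced positive-definite forms (a, b, c) = a*x^2 + b*x*y + c*y^2 with b^2 - 4ac = D,
where reduced means |b| <= a <= c, with b >= 0 whenever |b| = a or a = c, and primitive means gcd(a, b, c) = 1.
Reduced forces 3a^2 <= |D| = 291, so 1 <= a <= 9; b must have the parity of D, and c = (b^2 - D)/(4a) must be an integer >= a.
Enumerate a = 1..9, b in [-a, a]:
  a=1: (1, 1, 73)  [1]
  a=2: none
  a=3: (3, 3, 25)  [1]
  a=4: none
  a=5: (5, -3, 15), (5, 3, 15)  [2]
  a=6..9: none
Total reduced forms: 1 + 1 + 2 = 4
h = 4

4


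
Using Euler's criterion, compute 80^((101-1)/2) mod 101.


p = 101 is prime and the exponent is (p-1)/2 = 50, so by Euler's criterion 80^50 = (80/101) = +1 or -1 mod 101.
Compute by square-and-multiply:
  50 = 32 + 16 + 2 (binary 110010)
  Repeated squaring mod 101: 80^1 = 80, 80^2 = 37, 80^4 = 56, 80^8 = 5, 80^16 = 25, 80^32 = 19
  80^50 = 80^32 * 80^16 * 80^2 = 19 * 25 * 37 mod 101
    19 * 25 = 475 = 71 mod 101
    71 * 37 = 2627 = 1 mod 101
  80^50 = 1 mod 101
Result 1: 80 is a quadratic residue mod 101.
80^50 mod 101 = 1

1


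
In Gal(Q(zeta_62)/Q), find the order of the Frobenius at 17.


The Frobenius at p in Gal(Q(zeta_n)/Q) = (Z/nZ)* is the class of p, so its order is ord_62(17), the smallest k >= 1 with 17^k = 1 mod 62.
n = 62 = 2 * 31, phi(62) = 30; the order divides phi(n).
Divisors of 30: 1, 2, 3, 5, 6, 10, 15, 30
Repeated squaring mod 62: 17^1 = 17, 17^2 = 41, 17^4 = 7, 17^8 = 49, 17^16 = 45
Test divisors in increasing order:
  k=1: 17^1 = 17 mod 62
  k=2: 17^2 = 41 mod 62
  k=3: 17^3 = 41 * 17 = 15 mod 62
  k=5: 17^5 = 7 * 17 = 57 mod 62
  k=6: 17^6 = 7 * 41 = 39 mod 62
  k=10: 17^10 = 49 * 41 = 25 mod 62
  k=15: 17^15 = 49 * 7 * 41 * 17 = 61 mod 62
  k=30: 17^30 = 45 * 49 * 7 * 41 = 1 mod 62  <- first divisor giving 1
Order = 30

30


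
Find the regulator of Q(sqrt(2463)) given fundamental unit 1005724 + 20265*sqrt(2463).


epsilon = 1005724 + 20265*sqrt(2463)
= 2.0114e+06
R = ln(2.0114e+06)
= 14.5144

14.5144


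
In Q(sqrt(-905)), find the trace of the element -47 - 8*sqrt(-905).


Tr(a + b*sqrt(d)) = (a + b*sqrt(d)) + (a - b*sqrt(d)) = 2a
= 2 * (-47)
= -94

-94


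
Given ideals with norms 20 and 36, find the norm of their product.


N(IJ) = N(I) * N(J)
= 20 * 36
= 720

720


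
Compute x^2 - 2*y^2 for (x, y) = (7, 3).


x^2 - d*y^2
= 7^2 - 2*3^2
= 49 - 18
= 31

31


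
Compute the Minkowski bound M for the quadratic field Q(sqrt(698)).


d = 698, d mod 4 = 2, so disc(K) = 4d = 2792; |disc(K)| = 2792
Real quadratic field, so n = 2, s = r2 = 0, r1 = 2
M = (n!/n^n) * (4/pi)^s * sqrt(|disc(K)|) = (2!/2^2) * (4/pi)^0 * sqrt(2792)
= 0.5 * 1.000000 * 52.839379
= 26.4197

26.4197


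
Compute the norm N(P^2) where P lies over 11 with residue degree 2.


N(P^a) = p^(a*f)
= 11^(2*2)
= 11^4
= 14641

14641


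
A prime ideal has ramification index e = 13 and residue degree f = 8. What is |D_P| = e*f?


|D_P| = e * f
= 13 * 8
= 104

104


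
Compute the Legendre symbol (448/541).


p = 541 is prime, so compute (448/541) with the reciprocity algorithm (Jacobi-symbol steps: pull out 2s via (2/n), flip via reciprocity, reduce):
  pull out 2: (2/541) = -1  (since 541 mod 8 = 5)
  pull out 2: (2/541) = -1  (since 541 mod 8 = 5)
  pull out 2: (2/541) = -1  (since 541 mod 8 = 5)
  pull out 2: (2/541) = -1  (since 541 mod 8 = 5)
  pull out 2: (2/541) = -1  (since 541 mod 8 = 5)
  pull out 2: (2/541) = -1  (since 541 mod 8 = 5)
  reciprocity: (7/541) -> +(541/7)
  reduce: (2/7)
  pull out 2: (2/7) = +1  (since 7 mod 8 = 7)
  (1/7) = 1
Product of signs = 1
(448/541) = 1

1


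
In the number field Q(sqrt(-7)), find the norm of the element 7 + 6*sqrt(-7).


N(a + b*sqrt(d)) = a^2 - d*b^2
= (7)^2 - (-7)*(6)^2
= 49 + 252
= 301

301


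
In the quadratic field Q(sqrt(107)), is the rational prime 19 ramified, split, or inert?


K = Q(sqrt(107)). Since d mod 4 = 3, disc(K) = 428.
Check p | disc: 428 mod 19 = 10.
p does not divide disc. Compute Legendre symbol (d/p):
12^((19-1)/2) mod 19 = -1
(d/p) = -1, so p is inert: (p) stays prime with e=1, f=2, g=1.
Therefore p is inert.

inert


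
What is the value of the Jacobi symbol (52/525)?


Compute (52/525) via quadratic reciprocity:
  pull out 2: (2/525) = -1  (since 525 mod 8 = 5)
  pull out 2: (2/525) = -1  (since 525 mod 8 = 5)
  reciprocity: (13/525) -> +(525/13)
  reduce: (5/13)
  reciprocity: (5/13) -> +(13/5)
  reduce: (3/5)
  reciprocity: (3/5) -> +(5/3)
  reduce: (2/3)
  pull out 2: (2/3) = -1  (since 3 mod 8 = 3)
  (1/3) = 1
Product of signs = -1

-1


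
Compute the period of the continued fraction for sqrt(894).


Run the CF algorithm for sqrt(894).
a_0 = floor(sqrt(894)) = 29; set m_0=0, q_0=1.
Recurrence: m' = q*a - m,  q' = (d - m'^2)/q,  a' = floor((a_0 + m')/q').
  step 1: m=29, q=53, a=1
  step 2: m=24, q=6, a=8
  step 3: m=24, q=53, a=1
  step 4: m=29, q=1, a=58
a_4 = 2*a_0 = 58, so the period closes here.
sqrt(894) = [29; 1, 8, 1, 58]
Period length = 4

4


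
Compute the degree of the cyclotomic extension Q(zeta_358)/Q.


The degree equals Euler's totient phi(358).
358 = 2 * 179
phi(358) = 178

178


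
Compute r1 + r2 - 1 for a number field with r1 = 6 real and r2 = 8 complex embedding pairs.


By Dirichlet's unit theorem:
rank = r1 + r2 - 1
= 6 + 8 - 1
= 13

13


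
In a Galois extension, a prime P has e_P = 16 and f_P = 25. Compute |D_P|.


|D_P| = e * f
= 16 * 25
= 400

400


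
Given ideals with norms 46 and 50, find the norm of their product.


N(IJ) = N(I) * N(J)
= 46 * 50
= 2300

2300


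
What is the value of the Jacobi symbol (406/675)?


Compute (406/675) via quadratic reciprocity:
  pull out 2: (2/675) = -1  (since 675 mod 8 = 3)
  reciprocity: (203/675) -> -(675/203)
  reduce: (66/203)
  pull out 2: (2/203) = -1  (since 203 mod 8 = 3)
  reciprocity: (33/203) -> +(203/33)
  reduce: (5/33)
  reciprocity: (5/33) -> +(33/5)
  reduce: (3/5)
  reciprocity: (3/5) -> +(5/3)
  reduce: (2/3)
  pull out 2: (2/3) = -1  (since 3 mod 8 = 3)
  (1/3) = 1
Product of signs = 1

1


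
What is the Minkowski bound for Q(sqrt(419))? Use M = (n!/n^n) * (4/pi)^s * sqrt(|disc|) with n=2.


d = 419, d mod 4 = 3, so disc(K) = 4d = 1676; |disc(K)| = 1676
Real quadratic field, so n = 2, s = r2 = 0, r1 = 2
M = (n!/n^n) * (4/pi)^s * sqrt(|disc(K)|) = (2!/2^2) * (4/pi)^0 * sqrt(1676)
= 0.5 * 1.000000 * 40.938979
= 20.4695

20.4695


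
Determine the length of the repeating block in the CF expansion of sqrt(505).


Run the CF algorithm for sqrt(505).
a_0 = floor(sqrt(505)) = 22; set m_0=0, q_0=1.
Recurrence: m' = q*a - m,  q' = (d - m'^2)/q,  a' = floor((a_0 + m')/q').
  step 1: m=22, q=21, a=2
  step 2: m=20, q=5, a=8
  step 3: m=20, q=21, a=2
  step 4: m=22, q=1, a=44
a_4 = 2*a_0 = 44, so the period closes here.
sqrt(505) = [22; 2, 8, 2, 44]
Period length = 4

4


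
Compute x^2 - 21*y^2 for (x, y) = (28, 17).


x^2 - d*y^2
= 28^2 - 21*17^2
= 784 - 6069
= -5285

-5285


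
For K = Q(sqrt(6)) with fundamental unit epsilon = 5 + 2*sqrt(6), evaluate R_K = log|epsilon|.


epsilon = 5 + 2*sqrt(6)
= 9.8990
R = ln(9.8990)
= 2.2924

2.2924


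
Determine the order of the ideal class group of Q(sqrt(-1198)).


K = Q(sqrt(-1198)). d mod 4 = 2, so D = disc(K) = 4d = -4792
h(K) equals the number of primitive reduced positive-definite forms (a, b, c) = a*x^2 + b*x*y + c*y^2 with b^2 - 4ac = D,
where reduced means |b| <= a <= c, with b >= 0 whenever |b| = a or a = c, and primitive means gcd(a, b, c) = 1.
Reduced forces 3a^2 <= |D| = 4792, so 1 <= a <= 39; b must have the parity of D, and c = (b^2 - D)/(4a) must be an integer >= a.
Enumerate a = 1..39, b in [-a, a]:
  a=1: (1, 0, 1198)  [1]
  a=2: (2, 0, 599)  [1]
  a=3..10: none
  a=11: (11, -2, 109), (11, 2, 109)  [2]
  a=12..16: none
  a=17: (17, -6, 71), (17, 6, 71)  [2]
  a=18..21: none
  a=22: (22, -20, 59), (22, 20, 59)  [2]
  a=23..28: none
  a=29: (29, -14, 43), (29, 14, 43)  [2]
  a=30..33: none
  a=34: (34, -28, 41), (34, 28, 41)  [2]
  a=35..39: none
Total reduced forms: 1 + 1 + 2 + 2 + 2 + 2 + 2 = 12
h = 12

12


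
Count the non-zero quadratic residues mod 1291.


For prime p, the number of non-zero quadratic residues is (p-1)/2.
= (1291-1)/2
= 645

645


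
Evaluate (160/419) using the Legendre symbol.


p = 419 is prime, so compute (160/419) with the reciprocity algorithm (Jacobi-symbol steps: pull out 2s via (2/n), flip via reciprocity, reduce):
  pull out 2: (2/419) = -1  (since 419 mod 8 = 3)
  pull out 2: (2/419) = -1  (since 419 mod 8 = 3)
  pull out 2: (2/419) = -1  (since 419 mod 8 = 3)
  pull out 2: (2/419) = -1  (since 419 mod 8 = 3)
  pull out 2: (2/419) = -1  (since 419 mod 8 = 3)
  reciprocity: (5/419) -> +(419/5)
  reduce: (4/5)
  pull out 2: (2/5) = -1  (since 5 mod 8 = 5)
  pull out 2: (2/5) = -1  (since 5 mod 8 = 5)
  (1/5) = 1
Product of signs = -1
(160/419) = -1

-1


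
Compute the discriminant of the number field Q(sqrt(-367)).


For K = Q(sqrt(d)) with d squarefree: disc(K) = d if d = 1 mod 4, and disc(K) = 4d if d = 2 or 3 mod 4.
Here d = -367, and d mod 4 = 1.
d = 1 mod 4 (O_K = Z[(1+sqrt(d))/2]), so disc(K) = d = -367

-367


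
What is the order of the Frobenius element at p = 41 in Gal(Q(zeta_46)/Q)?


The Frobenius at p in Gal(Q(zeta_n)/Q) = (Z/nZ)* is the class of p, so its order is ord_46(41), the smallest k >= 1 with 41^k = 1 mod 46.
n = 46 = 2 * 23, phi(46) = 22; the order divides phi(n).
Divisors of 22: 1, 2, 11, 22
Repeated squaring mod 46: 41^1 = 41, 41^2 = 25, 41^4 = 27, 41^8 = 39, 41^16 = 3
Test divisors in increasing order:
  k=1: 41^1 = 41 mod 46
  k=2: 41^2 = 25 mod 46
  k=11: 41^11 = 39 * 25 * 41 = 1 mod 46  <- first divisor giving 1
Order = 11

11


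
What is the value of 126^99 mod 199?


p = 199 is prime and the exponent is (p-1)/2 = 99, so by Euler's criterion 126^99 = (126/199) = +1 or -1 mod 199.
Compute by square-and-multiply:
  99 = 64 + 32 + 2 + 1 (binary 1100011)
  Repeated squaring mod 199: 126^1 = 126, 126^2 = 155, 126^4 = 145, 126^8 = 130, 126^16 = 184, 126^32 = 26, 126^64 = 79
  126^99 = 126^64 * 126^32 * 126^2 * 126^1 = 79 * 26 * 155 * 126 mod 199
    79 * 26 = 2054 = 64 mod 199
    64 * 155 = 9920 = 169 mod 199
    169 * 126 = 21294 = 1 mod 199
  126^99 = 1 mod 199
Result 1: 126 is a quadratic residue mod 199.
126^99 mod 199 = 1

1


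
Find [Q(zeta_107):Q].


The degree equals Euler's totient phi(107).
107 = 107
phi(107) = 106

106


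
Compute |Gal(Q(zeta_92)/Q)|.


|Gal(Q(zeta_92)/Q)| = phi(92)
= 44

44


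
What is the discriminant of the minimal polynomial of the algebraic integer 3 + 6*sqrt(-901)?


The element 3 + 6*sqrt(-901) has minimal polynomial:
x^2 - 6*x + 32445
Discriminant = (-6)^2 - 4*(32445)
= 36 - 129780
= -129744

-129744


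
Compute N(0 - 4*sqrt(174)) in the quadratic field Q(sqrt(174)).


N(a + b*sqrt(d)) = a^2 - d*b^2
= (0)^2 - (174)*(-4)^2
= 0 - 2784
= -2784

-2784


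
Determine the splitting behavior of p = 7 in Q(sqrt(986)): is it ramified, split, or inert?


K = Q(sqrt(986)). Since d mod 4 = 2, disc(K) = 3944.
Check p | disc: 3944 mod 7 = 3.
p does not divide disc. Compute Legendre symbol (d/p):
6^((7-1)/2) mod 7 = -1
(d/p) = -1, so p is inert: (p) stays prime with e=1, f=2, g=1.
Therefore p is inert.

inert


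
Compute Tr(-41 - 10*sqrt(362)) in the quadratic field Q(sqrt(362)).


Tr(a + b*sqrt(d)) = (a + b*sqrt(d)) + (a - b*sqrt(d)) = 2a
= 2 * (-41)
= -82

-82


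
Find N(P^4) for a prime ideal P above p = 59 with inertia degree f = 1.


N(P^a) = p^(a*f)
= 59^(4*1)
= 59^4
= 12117361

12117361


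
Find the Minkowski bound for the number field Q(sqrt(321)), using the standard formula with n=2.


d = 321, d mod 4 = 1, so disc(K) = d = 321; |disc(K)| = 321
Real quadratic field, so n = 2, s = r2 = 0, r1 = 2
M = (n!/n^n) * (4/pi)^s * sqrt(|disc(K)|) = (2!/2^2) * (4/pi)^0 * sqrt(321)
= 0.5 * 1.000000 * 17.916473
= 8.9582

8.9582


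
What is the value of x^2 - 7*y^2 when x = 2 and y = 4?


x^2 - d*y^2
= 2^2 - 7*4^2
= 4 - 112
= -108

-108


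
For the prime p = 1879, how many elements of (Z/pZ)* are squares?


For prime p, the number of non-zero quadratic residues is (p-1)/2.
= (1879-1)/2
= 939

939


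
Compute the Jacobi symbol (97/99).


Compute (97/99) via quadratic reciprocity:
  reciprocity: (97/99) -> +(99/97)
  reduce: (2/97)
  pull out 2: (2/97) = +1  (since 97 mod 8 = 1)
  (1/97) = 1
Product of signs = 1

1


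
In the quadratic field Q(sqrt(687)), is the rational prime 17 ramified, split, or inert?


K = Q(sqrt(687)). Since d mod 4 = 3, disc(K) = 2748.
Check p | disc: 2748 mod 17 = 11.
p does not divide disc. Compute Legendre symbol (d/p):
7^((17-1)/2) mod 17 = -1
(d/p) = -1, so p is inert: (p) stays prime with e=1, f=2, g=1.
Therefore p is inert.

inert


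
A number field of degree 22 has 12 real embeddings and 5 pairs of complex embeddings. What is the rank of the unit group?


By Dirichlet's unit theorem:
rank = r1 + r2 - 1
= 12 + 5 - 1
= 16

16


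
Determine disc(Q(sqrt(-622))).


For K = Q(sqrt(d)) with d squarefree: disc(K) = d if d = 1 mod 4, and disc(K) = 4d if d = 2 or 3 mod 4.
Here d = -622, and d mod 4 = 2.
d = 2 mod 4, not 1 (O_K = Z[sqrt(d)]), so disc(K) = 4d = 4 * (-622) = -2488

-2488


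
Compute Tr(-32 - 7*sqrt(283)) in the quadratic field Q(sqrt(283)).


Tr(a + b*sqrt(d)) = (a + b*sqrt(d)) + (a - b*sqrt(d)) = 2a
= 2 * (-32)
= -64

-64


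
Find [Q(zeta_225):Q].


The degree equals Euler's totient phi(225).
225 = 3^2 * 5^2
phi(225) = 120

120


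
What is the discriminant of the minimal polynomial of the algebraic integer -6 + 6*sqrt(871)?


The element -6 + 6*sqrt(871) has minimal polynomial:
x^2 + 12*x - 31320
Discriminant = (12)^2 - 4*(-31320)
= 144 + 125280
= 125424

125424


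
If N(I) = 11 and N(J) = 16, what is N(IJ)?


N(IJ) = N(I) * N(J)
= 11 * 16
= 176

176


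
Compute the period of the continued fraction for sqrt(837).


Run the CF algorithm for sqrt(837).
a_0 = floor(sqrt(837)) = 28; set m_0=0, q_0=1.
Recurrence: m' = q*a - m,  q' = (d - m'^2)/q,  a' = floor((a_0 + m')/q').
  step 1: m=28, q=53, a=1
  step 2: m=25, q=4, a=13
  step 3: m=27, q=27, a=2
  step 4: m=27, q=4, a=13
  step 5: m=25, q=53, a=1
  step 6: m=28, q=1, a=56
a_6 = 2*a_0 = 56, so the period closes here.
sqrt(837) = [28; 1, 13, 2, 13, 1, 56]
Period length = 6

6


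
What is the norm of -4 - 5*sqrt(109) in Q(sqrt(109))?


N(a + b*sqrt(d)) = a^2 - d*b^2
= (-4)^2 - (109)*(-5)^2
= 16 - 2725
= -2709

-2709


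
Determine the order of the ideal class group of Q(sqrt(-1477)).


K = Q(sqrt(-1477)). d mod 4 = 3, so D = disc(K) = 4d = -5908
h(K) equals the number of primitive reduced positive-definite forms (a, b, c) = a*x^2 + b*x*y + c*y^2 with b^2 - 4ac = D,
where reduced means |b| <= a <= c, with b >= 0 whenever |b| = a or a = c, and primitive means gcd(a, b, c) = 1.
Reduced forces 3a^2 <= |D| = 5908, so 1 <= a <= 44; b must have the parity of D, and c = (b^2 - D)/(4a) must be an integer >= a.
Enumerate a = 1..44, b in [-a, a]:
  a=1: (1, 0, 1477)  [1]
  a=2: (2, 2, 739)  [1]
  a=3..6: none
  a=7: (7, 0, 211)  [1]
  a=8..13: none
  a=14: (14, 14, 109)  [1]
  a=15..16: none
  a=17: (17, -12, 89), (17, 12, 89)  [2]
  a=18: none
  a=19: (19, -18, 82), (19, 18, 82)  [2]
  a=20..22: none
  a=23: (23, -16, 67), (23, 16, 67)  [2]
  a=24..33: none
  a=34: (34, -22, 47), (34, 22, 47)  [2]
  a=35..36: none
  a=37: (37, -30, 46), (37, 30, 46)  [2]
  a=38: (38, -18, 41), (38, 18, 41)  [2]
  a=39..44: none
Total reduced forms: 1 + 1 + 1 + 1 + 2 + 2 + 2 + 2 + 2 + 2 = 16
h = 16

16


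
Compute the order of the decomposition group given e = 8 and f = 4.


|D_P| = e * f
= 8 * 4
= 32

32


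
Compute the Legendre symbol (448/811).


p = 811 is prime, so compute (448/811) with the reciprocity algorithm (Jacobi-symbol steps: pull out 2s via (2/n), flip via reciprocity, reduce):
  pull out 2: (2/811) = -1  (since 811 mod 8 = 3)
  pull out 2: (2/811) = -1  (since 811 mod 8 = 3)
  pull out 2: (2/811) = -1  (since 811 mod 8 = 3)
  pull out 2: (2/811) = -1  (since 811 mod 8 = 3)
  pull out 2: (2/811) = -1  (since 811 mod 8 = 3)
  pull out 2: (2/811) = -1  (since 811 mod 8 = 3)
  reciprocity: (7/811) -> -(811/7)
  reduce: (6/7)
  pull out 2: (2/7) = +1  (since 7 mod 8 = 7)
  reciprocity: (3/7) -> -(7/3)
  reduce: (1/3)
  (1/3) = 1
Product of signs = 1
(448/811) = 1

1


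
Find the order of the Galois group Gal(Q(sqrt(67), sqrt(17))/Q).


The 2 square roots of distinct primes are multiplicatively independent over Q,
so [K:Q] = 2^2 and Gal(K/Q) is isomorphic to (Z/2Z)^2.
|Gal| = 2^2 = 4

4


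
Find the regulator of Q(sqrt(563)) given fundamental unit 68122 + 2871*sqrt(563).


epsilon = 68122 + 2871*sqrt(563)
= 136244.0000
R = ln(136244.0000)
= 11.8222

11.8222


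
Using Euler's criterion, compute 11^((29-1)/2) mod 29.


p = 29 is prime and the exponent is (p-1)/2 = 14, so by Euler's criterion 11^14 = (11/29) = +1 or -1 mod 29.
Compute by square-and-multiply:
  14 = 8 + 4 + 2 (binary 1110)
  Repeated squaring mod 29: 11^1 = 11, 11^2 = 5, 11^4 = 25, 11^8 = 16
  11^14 = 11^8 * 11^4 * 11^2 = 16 * 25 * 5 mod 29
    16 * 25 = 400 = 23 mod 29
    23 * 5 = 115 = 28 mod 29
  11^14 = 28 mod 29
Result 28 = p - 1 = -1 mod 29: 11 is a quadratic non-residue mod 29. As a residue in [0, p-1] the value is 28.
11^14 mod 29 = 28

28


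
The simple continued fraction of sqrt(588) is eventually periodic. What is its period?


Run the CF algorithm for sqrt(588).
a_0 = floor(sqrt(588)) = 24; set m_0=0, q_0=1.
Recurrence: m' = q*a - m,  q' = (d - m'^2)/q,  a' = floor((a_0 + m')/q').
  step 1: m=24, q=12, a=4
  step 2: m=24, q=1, a=48
a_2 = 2*a_0 = 48, so the period closes here.
sqrt(588) = [24; 4, 48]
Period length = 2

2


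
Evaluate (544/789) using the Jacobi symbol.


Compute (544/789) via quadratic reciprocity:
  pull out 2: (2/789) = -1  (since 789 mod 8 = 5)
  pull out 2: (2/789) = -1  (since 789 mod 8 = 5)
  pull out 2: (2/789) = -1  (since 789 mod 8 = 5)
  pull out 2: (2/789) = -1  (since 789 mod 8 = 5)
  pull out 2: (2/789) = -1  (since 789 mod 8 = 5)
  reciprocity: (17/789) -> +(789/17)
  reduce: (7/17)
  reciprocity: (7/17) -> +(17/7)
  reduce: (3/7)
  reciprocity: (3/7) -> -(7/3)
  reduce: (1/3)
  (1/3) = 1
Product of signs = 1

1


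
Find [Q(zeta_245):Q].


The degree equals Euler's totient phi(245).
245 = 5 * 7^2
phi(245) = 168

168


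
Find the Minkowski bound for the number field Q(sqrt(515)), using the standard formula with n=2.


d = 515, d mod 4 = 3, so disc(K) = 4d = 2060; |disc(K)| = 2060
Real quadratic field, so n = 2, s = r2 = 0, r1 = 2
M = (n!/n^n) * (4/pi)^s * sqrt(|disc(K)|) = (2!/2^2) * (4/pi)^0 * sqrt(2060)
= 0.5 * 1.000000 * 45.387223
= 22.6936

22.6936


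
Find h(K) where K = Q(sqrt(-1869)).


K = Q(sqrt(-1869)). d mod 4 = 3, so D = disc(K) = 4d = -7476
h(K) equals the number of primitive reduced positive-definite forms (a, b, c) = a*x^2 + b*x*y + c*y^2 with b^2 - 4ac = D,
where reduced means |b| <= a <= c, with b >= 0 whenever |b| = a or a = c, and primitive means gcd(a, b, c) = 1.
Reduced forces 3a^2 <= |D| = 7476, so 1 <= a <= 49; b must have the parity of D, and c = (b^2 - D)/(4a) must be an integer >= a.
Enumerate a = 1..49, b in [-a, a]:
  a=1: (1, 0, 1869)  [1]
  a=2: (2, 2, 935)  [1]
  a=3: (3, 0, 623)  [1]
  a=4: none
  a=5: (5, -2, 374), (5, 2, 374)  [2]
  a=6: (6, 6, 313)  [1]
  a=7: (7, 0, 267)  [1]
  a=8..9: none
  a=10: (10, -2, 187), (10, 2, 187)  [2]
  a=11: (11, -2, 170), (11, 2, 170)  [2]
  a=12: none
  a=13: (13, -8, 145), (13, 8, 145)  [2]
  a=14: (14, 14, 137)  [1]
  a=15: (15, -12, 127), (15, 12, 127)  [2]
  a=16: none
  a=17: (17, -2, 110), (17, 2, 110)  [2]
  a=18..20: none
  a=21: (21, 0, 89)  [1]
  a=22: (22, -2, 85), (22, 2, 85)  [2]
  a=23..24: none
  a=25: (25, -18, 78), (25, 18, 78)  [2]
  a=26: (26, -18, 75), (26, 18, 75)  [2]
  a=27..28: none
  a=29: (29, -8, 65), (29, 8, 65)  [2]
  a=30: (30, -18, 65), (30, 18, 65)  [2]
  a=31..32: none
  a=33: (33, -24, 61), (33, 24, 61)  [2]
  a=34: (34, -2, 55), (34, 2, 55)  [2]
  a=35: (35, -28, 59), (35, 28, 59)  [2]
  a=36..38: none
  a=39: (39, -18, 50), (39, 18, 50)  [2]
  a=40..41: none
  a=42: (42, 42, 55)  [1]
  a=43: (43, -36, 51), (43, 36, 51)  [2]
  a=44..49: none
Total reduced forms: 1 + 1 + 1 + 2 + 1 + 1 + 2 + 2 + 2 + 1 + 2 + 2 + 1 + 2 + 2 + 2 + 2 + 2 + 2 + 2 + 2 + 2 + 1 + 2 = 40
h = 40

40


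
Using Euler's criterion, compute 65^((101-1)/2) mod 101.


p = 101 is prime and the exponent is (p-1)/2 = 50, so by Euler's criterion 65^50 = (65/101) = +1 or -1 mod 101.
Compute by square-and-multiply:
  50 = 32 + 16 + 2 (binary 110010)
  Repeated squaring mod 101: 65^1 = 65, 65^2 = 84, 65^4 = 87, 65^8 = 95, 65^16 = 36, 65^32 = 84
  65^50 = 65^32 * 65^16 * 65^2 = 84 * 36 * 84 mod 101
    84 * 36 = 3024 = 95 mod 101
    95 * 84 = 7980 = 1 mod 101
  65^50 = 1 mod 101
Result 1: 65 is a quadratic residue mod 101.
65^50 mod 101 = 1

1


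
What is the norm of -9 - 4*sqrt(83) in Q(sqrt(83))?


N(a + b*sqrt(d)) = a^2 - d*b^2
= (-9)^2 - (83)*(-4)^2
= 81 - 1328
= -1247

-1247


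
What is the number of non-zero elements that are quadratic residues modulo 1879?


For prime p, the number of non-zero quadratic residues is (p-1)/2.
= (1879-1)/2
= 939

939


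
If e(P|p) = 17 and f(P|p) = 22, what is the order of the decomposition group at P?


|D_P| = e * f
= 17 * 22
= 374

374


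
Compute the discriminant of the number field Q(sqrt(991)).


For K = Q(sqrt(d)) with d squarefree: disc(K) = d if d = 1 mod 4, and disc(K) = 4d if d = 2 or 3 mod 4.
Here d = 991, and d mod 4 = 3.
d = 3 mod 4, not 1 (O_K = Z[sqrt(d)]), so disc(K) = 4d = 4 * (991) = 3964

3964


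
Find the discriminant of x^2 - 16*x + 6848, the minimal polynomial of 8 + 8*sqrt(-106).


The element 8 + 8*sqrt(-106) has minimal polynomial:
x^2 - 16*x + 6848
Discriminant = (-16)^2 - 4*(6848)
= 256 - 27392
= -27136

-27136


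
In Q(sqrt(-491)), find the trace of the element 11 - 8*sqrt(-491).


Tr(a + b*sqrt(d)) = (a + b*sqrt(d)) + (a - b*sqrt(d)) = 2a
= 2 * (11)
= 22

22


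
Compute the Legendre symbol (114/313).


p = 313 is prime, so compute (114/313) with the reciprocity algorithm (Jacobi-symbol steps: pull out 2s via (2/n), flip via reciprocity, reduce):
  pull out 2: (2/313) = +1  (since 313 mod 8 = 1)
  reciprocity: (57/313) -> +(313/57)
  reduce: (28/57)
  pull out 2: (2/57) = +1  (since 57 mod 8 = 1)
  pull out 2: (2/57) = +1  (since 57 mod 8 = 1)
  reciprocity: (7/57) -> +(57/7)
  reduce: (1/7)
  (1/7) = 1
Product of signs = 1
(114/313) = 1

1


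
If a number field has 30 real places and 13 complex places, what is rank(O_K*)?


By Dirichlet's unit theorem:
rank = r1 + r2 - 1
= 30 + 13 - 1
= 42

42


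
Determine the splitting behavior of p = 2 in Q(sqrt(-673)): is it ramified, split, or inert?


K = Q(sqrt(-673)). Since d mod 4 = 3, disc(K) = -2692.
Check p | disc: -2692 mod 2 = 0.
p divides disc, so p ramifies: (p) = P^2 with e=2, f=1, g=1.
Therefore p is ramified.

ramified


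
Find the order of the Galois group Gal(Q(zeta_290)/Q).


|Gal(Q(zeta_290)/Q)| = phi(290)
= 112

112


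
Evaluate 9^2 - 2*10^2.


x^2 - d*y^2
= 9^2 - 2*10^2
= 81 - 200
= -119

-119


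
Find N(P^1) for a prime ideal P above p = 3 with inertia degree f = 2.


N(P^a) = p^(a*f)
= 3^(1*2)
= 3^2
= 9

9


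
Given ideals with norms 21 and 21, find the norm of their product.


N(IJ) = N(I) * N(J)
= 21 * 21
= 441

441


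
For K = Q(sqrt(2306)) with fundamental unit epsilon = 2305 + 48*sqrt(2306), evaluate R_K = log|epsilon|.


epsilon = 2305 + 48*sqrt(2306)
= 4609.9998
R = ln(4609.9998)
= 8.4360

8.4360


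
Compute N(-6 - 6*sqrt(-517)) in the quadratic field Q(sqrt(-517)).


N(a + b*sqrt(d)) = a^2 - d*b^2
= (-6)^2 - (-517)*(-6)^2
= 36 + 18612
= 18648

18648


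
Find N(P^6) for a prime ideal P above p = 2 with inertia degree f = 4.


N(P^a) = p^(a*f)
= 2^(6*4)
= 2^24
= 16777216

16777216


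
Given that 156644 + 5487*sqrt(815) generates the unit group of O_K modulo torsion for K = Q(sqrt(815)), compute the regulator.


epsilon = 156644 + 5487*sqrt(815)
= 313288.0000
R = ln(313288.0000)
= 12.6549

12.6549


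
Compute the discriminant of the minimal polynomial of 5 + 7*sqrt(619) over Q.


The element 5 + 7*sqrt(619) has minimal polynomial:
x^2 - 10*x - 30306
Discriminant = (-10)^2 - 4*(-30306)
= 100 + 121224
= 121324

121324


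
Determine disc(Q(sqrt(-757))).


For K = Q(sqrt(d)) with d squarefree: disc(K) = d if d = 1 mod 4, and disc(K) = 4d if d = 2 or 3 mod 4.
Here d = -757, and d mod 4 = 3.
d = 3 mod 4, not 1 (O_K = Z[sqrt(d)]), so disc(K) = 4d = 4 * (-757) = -3028

-3028


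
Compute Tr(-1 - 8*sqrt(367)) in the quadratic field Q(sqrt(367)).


Tr(a + b*sqrt(d)) = (a + b*sqrt(d)) + (a - b*sqrt(d)) = 2a
= 2 * (-1)
= -2

-2


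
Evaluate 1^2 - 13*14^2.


x^2 - d*y^2
= 1^2 - 13*14^2
= 1 - 2548
= -2547

-2547


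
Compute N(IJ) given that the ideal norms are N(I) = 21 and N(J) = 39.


N(IJ) = N(I) * N(J)
= 21 * 39
= 819

819


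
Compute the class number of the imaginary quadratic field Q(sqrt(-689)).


K = Q(sqrt(-689)). d mod 4 = 3, so D = disc(K) = 4d = -2756
h(K) equals the number of primitive reduced positive-definite forms (a, b, c) = a*x^2 + b*x*y + c*y^2 with b^2 - 4ac = D,
where reduced means |b| <= a <= c, with b >= 0 whenever |b| = a or a = c, and primitive means gcd(a, b, c) = 1.
Reduced forces 3a^2 <= |D| = 2756, so 1 <= a <= 30; b must have the parity of D, and c = (b^2 - D)/(4a) must be an integer >= a.
Enumerate a = 1..30, b in [-a, a]:
  a=1: (1, 0, 689)  [1]
  a=2: (2, 2, 345)  [1]
  a=3: (3, -2, 230), (3, 2, 230)  [2]
  a=4: none
  a=5: (5, -2, 138), (5, 2, 138)  [2]
  a=6: (6, -2, 115), (6, 2, 115)  [2]
  a=7: (7, -4, 99), (7, 4, 99)  [2]
  a=8: none
  a=9: (9, -4, 77), (9, 4, 77)  [2]
  a=10: (10, -2, 69), (10, 2, 69)  [2]
  a=11: (11, -4, 63), (11, 4, 63)  [2]
  a=12: none
  a=13: (13, 0, 53)  [1]
  a=14: (14, -10, 51), (14, 10, 51)  [2]
  a=15: (15, -8, 47), (15, -2, 46), (15, 2, 46), (15, 8, 47)  [4]
  a=16: none
  a=17: (17, -10, 42), (17, 10, 42)  [2]
  a=18: (18, -14, 41), (18, 14, 41)  [2]
  a=19..20: none
  a=21: (21, -10, 34), (21, -4, 33), (21, 4, 33), (21, 10, 34)  [4]
  a=22: (22, -18, 35), (22, 18, 35)  [2]
  a=23: (23, -2, 30), (23, 2, 30)  [2]
  a=24: none
  a=25: (25, -12, 29), (25, 12, 29)  [2]
  a=26: (26, 26, 33)  [1]
  a=27: (27, -22, 30), (27, 22, 30)  [2]
  a=28..30: none
Total reduced forms: 1 + 1 + 2 + 2 + 2 + 2 + 2 + 2 + 2 + 1 + 2 + 4 + 2 + 2 + 4 + 2 + 2 + 2 + 1 + 2 = 40
h = 40

40
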